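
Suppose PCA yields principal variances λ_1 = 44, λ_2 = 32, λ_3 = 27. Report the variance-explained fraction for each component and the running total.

Step 1 — total variance = trace(Sigma) = Σ λ_i = 44 + 32 + 27 = 103.

Step 2 — fraction explained by component i = λ_i / Σ λ:
  PC1: 44/103 = 0.4272
  PC2: 32/103 = 0.3107
  PC3: 27/103 = 0.2621

Step 3 — cumulative fraction after k components = (λ_1 + ... + λ_k) / Σ λ:
  k = 1: 44/103 = 0.4272
  k = 2: (44 + 32)/103 = 76/103 = 0.7379
  k = 3: (44 + 32 + 27)/103 = 103/103 = 1

Summary (fraction, with percent):

explained: PC1 0.4272 (42.72%), PC2 0.3107 (31.07%), PC3 0.2621 (26.21%);  cumulative: 0.4272, 0.7379, 1


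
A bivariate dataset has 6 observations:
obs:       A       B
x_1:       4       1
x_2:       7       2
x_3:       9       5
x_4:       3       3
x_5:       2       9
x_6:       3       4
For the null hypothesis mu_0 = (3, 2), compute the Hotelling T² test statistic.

Step 1 — sample mean vector:
  mean(A) = (4 + 7 + 9 + 3 + 2 + 3) / 6 = 28/6 = 4.6667
  mean(B) = (1 + 2 + 5 + 3 + 9 + 4) / 6 = 24/6 = 4
  x̄ = (4.6667, 4),  deviation x̄ - mu_0 = (4.6667, 4) - (3, 2) = (1.6667, 2).

Step 2 — sample covariance matrix, S[i,j] = (1/(n-1)) · Σ_k (x_{k,i} - mean_i) · (x_{k,j} - mean_j), divisor n-1 = 5:
  S[A,A] = ((-0.6667)·(-0.6667) + (2.3333)·(2.3333) + (4.3333)·(4.3333) + (-1.6667)·(-1.6667) + (-2.6667)·(-2.6667) + (-1.6667)·(-1.6667)) / 5 = 37.3333/5 = 7.4667
  S[A,B] = ((-0.6667)·(-3) + (2.3333)·(-2) + (4.3333)·(1) + (-1.6667)·(-1) + (-2.6667)·(5) + (-1.6667)·(0)) / 5 = -10/5 = -2
  S[B,B] = ((-3)·(-3) + (-2)·(-2) + (1)·(1) + (-1)·(-1) + (5)·(5) + (0)·(0)) / 5 = 40/5 = 8
  S = [[7.4667, -2],
 [-2, 8]].

Step 3 — invert S. det(S) = 7.4667·8 - (-2)² = 55.7333.
  S^{-1} = (1/det) · [[d, -b], [-b, a]] = [[0.1435, 0.0359],
 [0.0359, 0.134]].

Step 4 — quadratic form (x̄ - mu_0)^T · S^{-1} · (x̄ - mu_0):
  S^{-1} · (x̄ - mu_0) = (0.311, 0.3278),
  (x̄ - mu_0)^T · [...] = (1.6667)·(0.311) + (2)·(0.3278) = 1.1738.

Step 5 — scale by n: T² = 6 · 1.1738 = 7.0431.

T² ≈ 7.0431


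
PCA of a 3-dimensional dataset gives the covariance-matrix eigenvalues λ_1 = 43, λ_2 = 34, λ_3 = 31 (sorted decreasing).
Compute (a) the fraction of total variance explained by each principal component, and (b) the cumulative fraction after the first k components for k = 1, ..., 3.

Step 1 — total variance = trace(Sigma) = Σ λ_i = 43 + 34 + 31 = 108.

Step 2 — fraction explained by component i = λ_i / Σ λ:
  PC1: 43/108 = 0.3981
  PC2: 34/108 = 0.3148
  PC3: 31/108 = 0.287

Step 3 — cumulative fraction after k components = (λ_1 + ... + λ_k) / Σ λ:
  k = 1: 43/108 = 0.3981
  k = 2: (43 + 34)/108 = 77/108 = 0.713
  k = 3: (43 + 34 + 31)/108 = 108/108 = 1

Summary (fraction, with percent):

explained: PC1 0.3981 (39.81%), PC2 0.3148 (31.48%), PC3 0.287 (28.7%);  cumulative: 0.3981, 0.713, 1


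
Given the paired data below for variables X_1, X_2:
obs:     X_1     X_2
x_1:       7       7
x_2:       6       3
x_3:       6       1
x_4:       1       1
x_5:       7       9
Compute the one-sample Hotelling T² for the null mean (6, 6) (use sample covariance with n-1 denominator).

Step 1 — sample mean vector:
  mean(X_1) = (7 + 6 + 6 + 1 + 7) / 5 = 27/5 = 5.4
  mean(X_2) = (7 + 3 + 1 + 1 + 9) / 5 = 21/5 = 4.2
  x̄ = (5.4, 4.2),  deviation x̄ - mu_0 = (5.4, 4.2) - (6, 6) = (-0.6, -1.8).

Step 2 — sample covariance matrix, S[i,j] = (1/(n-1)) · Σ_k (x_{k,i} - mean_i) · (x_{k,j} - mean_j), divisor n-1 = 4:
  S[X_1,X_1] = ((1.6)·(1.6) + (0.6)·(0.6) + (0.6)·(0.6) + (-4.4)·(-4.4) + (1.6)·(1.6)) / 4 = 25.2/4 = 6.3
  S[X_1,X_2] = ((1.6)·(2.8) + (0.6)·(-1.2) + (0.6)·(-3.2) + (-4.4)·(-3.2) + (1.6)·(4.8)) / 4 = 23.6/4 = 5.9
  S[X_2,X_2] = ((2.8)·(2.8) + (-1.2)·(-1.2) + (-3.2)·(-3.2) + (-3.2)·(-3.2) + (4.8)·(4.8)) / 4 = 52.8/4 = 13.2
  S = [[6.3, 5.9],
 [5.9, 13.2]].

Step 3 — invert S. det(S) = 6.3·13.2 - (5.9)² = 48.35.
  S^{-1} = (1/det) · [[d, -b], [-b, a]] = [[0.273, -0.122],
 [-0.122, 0.1303]].

Step 4 — quadratic form (x̄ - mu_0)^T · S^{-1} · (x̄ - mu_0):
  S^{-1} · (x̄ - mu_0) = (0.0558, -0.1613),
  (x̄ - mu_0)^T · [...] = (-0.6)·(0.0558) + (-1.8)·(-0.1613) = 0.2569.

Step 5 — scale by n: T² = 5 · 0.2569 = 1.2844.

T² ≈ 1.2844


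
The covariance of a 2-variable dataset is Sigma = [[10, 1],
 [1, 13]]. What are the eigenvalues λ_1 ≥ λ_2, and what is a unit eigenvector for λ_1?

Step 1 — characteristic polynomial of 2×2 Sigma:
  det(Sigma - λI) = λ² - trace · λ + det = 0.
  trace = 10 + 13 = 23, det = 10·13 - (1)² = 129.
Step 2 — discriminant:
  Δ = trace² - 4·det = 529 - 516 = 13.
Step 3 — eigenvalues:
  λ = (trace ± √Δ)/2 = (23 ± 3.6056)/2,
  λ_1 = 13.3028,  λ_2 = 9.6972.

Step 4 — unit eigenvector for λ_1: solve (Sigma - λ_1 I)v = 0. First row:
  (10 - 13.3028)·v_x + (1)·v_y = 0, i.e. (-3.3028)·v_x + (1)·v_y = 0,
  so v ∝ (b, λ_1 - a) = (1, 3.3028) = u.
  ||u|| = √((1)² + (3.3028)²) = √(11.9083) ≈ 3.4508,
  v_1 = u/||u|| ≈ (0.2898, 0.9571) (||v_1|| = 1).

λ_1 = 13.3028,  λ_2 = 9.6972;  v_1 ≈ (0.2898, 0.9571)


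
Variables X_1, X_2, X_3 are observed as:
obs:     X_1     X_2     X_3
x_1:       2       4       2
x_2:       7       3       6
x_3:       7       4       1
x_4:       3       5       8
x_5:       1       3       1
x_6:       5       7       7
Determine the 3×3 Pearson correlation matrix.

Step 1 — column means:
  mean(X_1) = (2 + 7 + 7 + 3 + 1 + 5) / 6 = 25/6 = 4.1667
  mean(X_2) = (4 + 3 + 4 + 5 + 3 + 7) / 6 = 26/6 = 4.3333
  mean(X_3) = (2 + 6 + 1 + 8 + 1 + 7) / 6 = 25/6 = 4.1667

Step 2 — sample variances and covariances s[i,j] = (1/(n-1)) · Σ_k (x_{k,i} - mean_i) · (x_{k,j} - mean_j), with n-1 = 5:
  s[X_1,X_1] = ((-2.1667)·(-2.1667) + (2.8333)·(2.8333) + (2.8333)·(2.8333) + (-1.1667)·(-1.1667) + (-3.1667)·(-3.1667) + (0.8333)·(0.8333)) / 5 = 32.8333/5 = 6.5667
  s[X_1,X_2] = ((-2.1667)·(-0.3333) + (2.8333)·(-1.3333) + (2.8333)·(-0.3333) + (-1.1667)·(0.6667) + (-3.1667)·(-1.3333) + (0.8333)·(2.6667)) / 5 = 1.6667/5 = 0.3333
  s[X_1,X_3] = ((-2.1667)·(-2.1667) + (2.8333)·(1.8333) + (2.8333)·(-3.1667) + (-1.1667)·(3.8333) + (-3.1667)·(-3.1667) + (0.8333)·(2.8333)) / 5 = 8.8333/5 = 1.7667
  s[X_2,X_2] = ((-0.3333)·(-0.3333) + (-1.3333)·(-1.3333) + (-0.3333)·(-0.3333) + (0.6667)·(0.6667) + (-1.3333)·(-1.3333) + (2.6667)·(2.6667)) / 5 = 11.3333/5 = 2.2667
  s[X_2,X_3] = ((-0.3333)·(-2.1667) + (-1.3333)·(1.8333) + (-0.3333)·(-3.1667) + (0.6667)·(3.8333) + (-1.3333)·(-3.1667) + (2.6667)·(2.8333)) / 5 = 13.6667/5 = 2.7333
  s[X_3,X_3] = ((-2.1667)·(-2.1667) + (1.8333)·(1.8333) + (-3.1667)·(-3.1667) + (3.8333)·(3.8333) + (-3.1667)·(-3.1667) + (2.8333)·(2.8333)) / 5 = 50.8333/5 = 10.1667
  Sample standard deviations s_i = √(s[i,i]):
  s(X_1) = √(6.5667) = 2.5626
  s(X_2) = √(2.2667) = 1.5055
  s(X_3) = √(10.1667) = 3.1885

Step 3 — r_{ij} = s_{ij} / (s_i · s_j):
  r[X_1,X_1] = 1 (diagonal).
  r[X_1,X_2] = 0.3333 / (2.5626 · 1.5055) = 0.3333 / 3.858 = 0.0864
  r[X_1,X_3] = 1.7667 / (2.5626 · 3.1885) = 1.7667 / 8.1707 = 0.2162
  r[X_2,X_2] = 1 (diagonal).
  r[X_2,X_3] = 2.7333 / (1.5055 · 3.1885) = 2.7333 / 4.8005 = 0.5694
  r[X_3,X_3] = 1 (diagonal).

R is symmetric with unit diagonal. Assembling:

R = [[1, 0.0864, 0.2162],
 [0.0864, 1, 0.5694],
 [0.2162, 0.5694, 1]]


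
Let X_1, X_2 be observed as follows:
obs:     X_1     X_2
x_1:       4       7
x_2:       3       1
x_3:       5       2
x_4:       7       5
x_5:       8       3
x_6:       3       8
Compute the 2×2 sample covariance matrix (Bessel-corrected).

Step 1 — column means:
  mean(X_1) = (4 + 3 + 5 + 7 + 8 + 3) / 6 = 30/6 = 5
  mean(X_2) = (7 + 1 + 2 + 5 + 3 + 8) / 6 = 26/6 = 4.3333

Step 2 — sample covariance S[i,j] = (1/(n-1)) · Σ_k (x_{k,i} - mean_i) · (x_{k,j} - mean_j), with n-1 = 5.
  S[X_1,X_1] = ((-1)·(-1) + (-2)·(-2) + (0)·(0) + (2)·(2) + (3)·(3) + (-2)·(-2)) / 5 = 22/5 = 4.4
  S[X_1,X_2] = ((-1)·(2.6667) + (-2)·(-3.3333) + (0)·(-2.3333) + (2)·(0.6667) + (3)·(-1.3333) + (-2)·(3.6667)) / 5 = -6/5 = -1.2
  S[X_2,X_2] = ((2.6667)·(2.6667) + (-3.3333)·(-3.3333) + (-2.3333)·(-2.3333) + (0.6667)·(0.6667) + (-1.3333)·(-1.3333) + (3.6667)·(3.6667)) / 5 = 39.3333/5 = 7.8667

S is symmetric (S[j,i] = S[i,j]). Assembling:

S = [[4.4, -1.2],
 [-1.2, 7.8667]]


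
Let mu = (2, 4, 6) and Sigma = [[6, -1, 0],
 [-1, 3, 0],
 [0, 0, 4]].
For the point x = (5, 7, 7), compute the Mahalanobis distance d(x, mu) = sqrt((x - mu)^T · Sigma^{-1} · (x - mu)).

Step 1 — centre the observation: (x - mu) = (3, 3, 1).

Step 2 — invert Sigma (cofactor / det for 3×3, or solve directly):
  Sigma^{-1} = [[0.1765, 0.0588, 0],
 [0.0588, 0.3529, 0],
 [0, 0, 0.25]].

Step 3 — form the quadratic (x - mu)^T · Sigma^{-1} · (x - mu):
  Sigma^{-1} · (x - mu) = (0.7059, 1.2353, 0.25).
  (x - mu)^T · [Sigma^{-1} · (x - mu)] = (3)·(0.7059) + (3)·(1.2353) + (1)·(0.25) = 6.0735.

Step 4 — take square root: d = √(6.0735) ≈ 2.4645.

d(x, mu) = √(6.0735) ≈ 2.4645


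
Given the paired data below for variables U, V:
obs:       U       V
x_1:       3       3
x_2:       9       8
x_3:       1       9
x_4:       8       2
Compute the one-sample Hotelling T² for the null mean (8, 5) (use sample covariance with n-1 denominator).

Step 1 — sample mean vector:
  mean(U) = (3 + 9 + 1 + 8) / 4 = 21/4 = 5.25
  mean(V) = (3 + 8 + 9 + 2) / 4 = 22/4 = 5.5
  x̄ = (5.25, 5.5),  deviation x̄ - mu_0 = (5.25, 5.5) - (8, 5) = (-2.75, 0.5).

Step 2 — sample covariance matrix, S[i,j] = (1/(n-1)) · Σ_k (x_{k,i} - mean_i) · (x_{k,j} - mean_j), divisor n-1 = 3:
  S[U,U] = ((-2.25)·(-2.25) + (3.75)·(3.75) + (-4.25)·(-4.25) + (2.75)·(2.75)) / 3 = 44.75/3 = 14.9167
  S[U,V] = ((-2.25)·(-2.5) + (3.75)·(2.5) + (-4.25)·(3.5) + (2.75)·(-3.5)) / 3 = -9.5/3 = -3.1667
  S[V,V] = ((-2.5)·(-2.5) + (2.5)·(2.5) + (3.5)·(3.5) + (-3.5)·(-3.5)) / 3 = 37/3 = 12.3333
  S = [[14.9167, -3.1667],
 [-3.1667, 12.3333]].

Step 3 — invert S. det(S) = 14.9167·12.3333 - (-3.1667)² = 173.9444.
  S^{-1} = (1/det) · [[d, -b], [-b, a]] = [[0.0709, 0.0182],
 [0.0182, 0.0858]].

Step 4 — quadratic form (x̄ - mu_0)^T · S^{-1} · (x̄ - mu_0):
  S^{-1} · (x̄ - mu_0) = (-0.1859, -0.0072),
  (x̄ - mu_0)^T · [...] = (-2.75)·(-0.1859) + (0.5)·(-0.0072) = 0.5076.

Step 5 — scale by n: T² = 4 · 0.5076 = 2.0303.

T² ≈ 2.0303


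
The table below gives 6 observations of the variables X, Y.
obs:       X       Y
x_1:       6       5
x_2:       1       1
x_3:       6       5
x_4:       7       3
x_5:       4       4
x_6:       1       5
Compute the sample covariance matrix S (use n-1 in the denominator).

Step 1 — column means:
  mean(X) = (6 + 1 + 6 + 7 + 4 + 1) / 6 = 25/6 = 4.1667
  mean(Y) = (5 + 1 + 5 + 3 + 4 + 5) / 6 = 23/6 = 3.8333

Step 2 — sample covariance S[i,j] = (1/(n-1)) · Σ_k (x_{k,i} - mean_i) · (x_{k,j} - mean_j), with n-1 = 5.
  S[X,X] = ((1.8333)·(1.8333) + (-3.1667)·(-3.1667) + (1.8333)·(1.8333) + (2.8333)·(2.8333) + (-0.1667)·(-0.1667) + (-3.1667)·(-3.1667)) / 5 = 34.8333/5 = 6.9667
  S[X,Y] = ((1.8333)·(1.1667) + (-3.1667)·(-2.8333) + (1.8333)·(1.1667) + (2.8333)·(-0.8333) + (-0.1667)·(0.1667) + (-3.1667)·(1.1667)) / 5 = 7.1667/5 = 1.4333
  S[Y,Y] = ((1.1667)·(1.1667) + (-2.8333)·(-2.8333) + (1.1667)·(1.1667) + (-0.8333)·(-0.8333) + (0.1667)·(0.1667) + (1.1667)·(1.1667)) / 5 = 12.8333/5 = 2.5667

S is symmetric (S[j,i] = S[i,j]). Assembling:

S = [[6.9667, 1.4333],
 [1.4333, 2.5667]]


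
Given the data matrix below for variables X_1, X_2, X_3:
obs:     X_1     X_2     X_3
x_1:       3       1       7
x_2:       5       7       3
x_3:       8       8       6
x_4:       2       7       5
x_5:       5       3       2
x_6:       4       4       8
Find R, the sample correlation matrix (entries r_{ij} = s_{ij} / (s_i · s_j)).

Step 1 — column means:
  mean(X_1) = (3 + 5 + 8 + 2 + 5 + 4) / 6 = 27/6 = 4.5
  mean(X_2) = (1 + 7 + 8 + 7 + 3 + 4) / 6 = 30/6 = 5
  mean(X_3) = (7 + 3 + 6 + 5 + 2 + 8) / 6 = 31/6 = 5.1667

Step 2 — sample variances and covariances s[i,j] = (1/(n-1)) · Σ_k (x_{k,i} - mean_i) · (x_{k,j} - mean_j), with n-1 = 5:
  s[X_1,X_1] = ((-1.5)·(-1.5) + (0.5)·(0.5) + (3.5)·(3.5) + (-2.5)·(-2.5) + (0.5)·(0.5) + (-0.5)·(-0.5)) / 5 = 21.5/5 = 4.3
  s[X_1,X_2] = ((-1.5)·(-4) + (0.5)·(2) + (3.5)·(3) + (-2.5)·(2) + (0.5)·(-2) + (-0.5)·(-1)) / 5 = 12/5 = 2.4
  s[X_1,X_3] = ((-1.5)·(1.8333) + (0.5)·(-2.1667) + (3.5)·(0.8333) + (-2.5)·(-0.1667) + (0.5)·(-3.1667) + (-0.5)·(2.8333)) / 5 = -3.5/5 = -0.7
  s[X_2,X_2] = ((-4)·(-4) + (2)·(2) + (3)·(3) + (2)·(2) + (-2)·(-2) + (-1)·(-1)) / 5 = 38/5 = 7.6
  s[X_2,X_3] = ((-4)·(1.8333) + (2)·(-2.1667) + (3)·(0.8333) + (2)·(-0.1667) + (-2)·(-3.1667) + (-1)·(2.8333)) / 5 = -6/5 = -1.2
  s[X_3,X_3] = ((1.8333)·(1.8333) + (-2.1667)·(-2.1667) + (0.8333)·(0.8333) + (-0.1667)·(-0.1667) + (-3.1667)·(-3.1667) + (2.8333)·(2.8333)) / 5 = 26.8333/5 = 5.3667
  Sample standard deviations s_i = √(s[i,i]):
  s(X_1) = √(4.3) = 2.0736
  s(X_2) = √(7.6) = 2.7568
  s(X_3) = √(5.3667) = 2.3166

Step 3 — r_{ij} = s_{ij} / (s_i · s_j):
  r[X_1,X_1] = 1 (diagonal).
  r[X_1,X_2] = 2.4 / (2.0736 · 2.7568) = 2.4 / 5.7166 = 0.4198
  r[X_1,X_3] = -0.7 / (2.0736 · 2.3166) = -0.7 / 4.8038 = -0.1457
  r[X_2,X_2] = 1 (diagonal).
  r[X_2,X_3] = -1.2 / (2.7568 · 2.3166) = -1.2 / 6.3864 = -0.1879
  r[X_3,X_3] = 1 (diagonal).

R is symmetric with unit diagonal. Assembling:

R = [[1, 0.4198, -0.1457],
 [0.4198, 1, -0.1879],
 [-0.1457, -0.1879, 1]]


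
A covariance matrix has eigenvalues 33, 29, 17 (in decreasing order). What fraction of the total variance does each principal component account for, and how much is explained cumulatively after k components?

Step 1 — total variance = trace(Sigma) = Σ λ_i = 33 + 29 + 17 = 79.

Step 2 — fraction explained by component i = λ_i / Σ λ:
  PC1: 33/79 = 0.4177
  PC2: 29/79 = 0.3671
  PC3: 17/79 = 0.2152

Step 3 — cumulative fraction after k components = (λ_1 + ... + λ_k) / Σ λ:
  k = 1: 33/79 = 0.4177
  k = 2: (33 + 29)/79 = 62/79 = 0.7848
  k = 3: (33 + 29 + 17)/79 = 79/79 = 1

Summary (fraction, with percent):

explained: PC1 0.4177 (41.77%), PC2 0.3671 (36.71%), PC3 0.2152 (21.52%);  cumulative: 0.4177, 0.7848, 1


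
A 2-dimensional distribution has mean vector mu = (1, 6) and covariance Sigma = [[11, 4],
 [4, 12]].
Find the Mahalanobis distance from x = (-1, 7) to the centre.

Step 1 — centre the observation: (x - mu) = (-2, 1).

Step 2 — invert Sigma. det(Sigma) = 11·12 - (4)² = 116.
  Sigma^{-1} = (1/det) · [[d, -b], [-b, a]] = [[0.1034, -0.0345],
 [-0.0345, 0.0948]].

Step 3 — form the quadratic (x - mu)^T · Sigma^{-1} · (x - mu):
  Sigma^{-1} · (x - mu) = (-0.2414, 0.1638).
  (x - mu)^T · [Sigma^{-1} · (x - mu)] = (-2)·(-0.2414) + (1)·(0.1638) = 0.6466.

Step 4 — take square root: d = √(0.6466) ≈ 0.8041.

d(x, mu) = √(0.6466) ≈ 0.8041


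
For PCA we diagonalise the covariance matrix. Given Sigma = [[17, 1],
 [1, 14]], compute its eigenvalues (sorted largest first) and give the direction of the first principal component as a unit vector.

Step 1 — characteristic polynomial of 2×2 Sigma:
  det(Sigma - λI) = λ² - trace · λ + det = 0.
  trace = 17 + 14 = 31, det = 17·14 - (1)² = 237.
Step 2 — discriminant:
  Δ = trace² - 4·det = 961 - 948 = 13.
Step 3 — eigenvalues:
  λ = (trace ± √Δ)/2 = (31 ± 3.6056)/2,
  λ_1 = 17.3028,  λ_2 = 13.6972.

Step 4 — unit eigenvector for λ_1: solve (Sigma - λ_1 I)v = 0. First row:
  (17 - 17.3028)·v_x + (1)·v_y = 0, i.e. (-0.3028)·v_x + (1)·v_y = 0,
  so v ∝ (b, λ_1 - a) = (1, 0.3028) = u.
  ||u|| = √((1)² + (0.3028)²) = √(1.0917) ≈ 1.0448,
  v_1 = u/||u|| ≈ (0.9571, 0.2898) (||v_1|| = 1).

λ_1 = 17.3028,  λ_2 = 13.6972;  v_1 ≈ (0.9571, 0.2898)


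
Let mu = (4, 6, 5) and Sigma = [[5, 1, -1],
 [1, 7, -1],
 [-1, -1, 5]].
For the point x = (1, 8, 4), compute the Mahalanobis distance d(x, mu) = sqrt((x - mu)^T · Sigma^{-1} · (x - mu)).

Step 1 — centre the observation: (x - mu) = (-3, 2, -1).

Step 2 — invert Sigma (cofactor / det for 3×3, or solve directly):
  Sigma^{-1} = [[0.2125, -0.025, 0.0375],
 [-0.025, 0.15, 0.025],
 [0.0375, 0.025, 0.2125]].

Step 3 — form the quadratic (x - mu)^T · Sigma^{-1} · (x - mu):
  Sigma^{-1} · (x - mu) = (-0.725, 0.35, -0.275).
  (x - mu)^T · [Sigma^{-1} · (x - mu)] = (-3)·(-0.725) + (2)·(0.35) + (-1)·(-0.275) = 3.15.

Step 4 — take square root: d = √(3.15) ≈ 1.7748.

d(x, mu) = √(3.15) ≈ 1.7748


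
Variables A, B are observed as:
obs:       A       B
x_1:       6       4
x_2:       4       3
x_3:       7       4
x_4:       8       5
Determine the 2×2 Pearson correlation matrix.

Step 1 — column means:
  mean(A) = (6 + 4 + 7 + 8) / 4 = 25/4 = 6.25
  mean(B) = (4 + 3 + 4 + 5) / 4 = 16/4 = 4

Step 2 — sample variances and covariances s[i,j] = (1/(n-1)) · Σ_k (x_{k,i} - mean_i) · (x_{k,j} - mean_j), with n-1 = 3:
  s[A,A] = ((-0.25)·(-0.25) + (-2.25)·(-2.25) + (0.75)·(0.75) + (1.75)·(1.75)) / 3 = 8.75/3 = 2.9167
  s[A,B] = ((-0.25)·(0) + (-2.25)·(-1) + (0.75)·(0) + (1.75)·(1)) / 3 = 4/3 = 1.3333
  s[B,B] = ((0)·(0) + (-1)·(-1) + (0)·(0) + (1)·(1)) / 3 = 2/3 = 0.6667
  Sample standard deviations s_i = √(s[i,i]):
  s(A) = √(2.9167) = 1.7078
  s(B) = √(0.6667) = 0.8165

Step 3 — r_{ij} = s_{ij} / (s_i · s_j):
  r[A,A] = 1 (diagonal).
  r[A,B] = 1.3333 / (1.7078 · 0.8165) = 1.3333 / 1.3944 = 0.9562
  r[B,B] = 1 (diagonal).

R is symmetric with unit diagonal. Assembling:

R = [[1, 0.9562],
 [0.9562, 1]]


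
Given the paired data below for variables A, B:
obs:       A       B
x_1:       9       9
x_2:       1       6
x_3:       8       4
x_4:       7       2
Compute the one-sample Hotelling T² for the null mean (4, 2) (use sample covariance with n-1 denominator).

Step 1 — sample mean vector:
  mean(A) = (9 + 1 + 8 + 7) / 4 = 25/4 = 6.25
  mean(B) = (9 + 6 + 4 + 2) / 4 = 21/4 = 5.25
  x̄ = (6.25, 5.25),  deviation x̄ - mu_0 = (6.25, 5.25) - (4, 2) = (2.25, 3.25).

Step 2 — sample covariance matrix, S[i,j] = (1/(n-1)) · Σ_k (x_{k,i} - mean_i) · (x_{k,j} - mean_j), divisor n-1 = 3:
  S[A,A] = ((2.75)·(2.75) + (-5.25)·(-5.25) + (1.75)·(1.75) + (0.75)·(0.75)) / 3 = 38.75/3 = 12.9167
  S[A,B] = ((2.75)·(3.75) + (-5.25)·(0.75) + (1.75)·(-1.25) + (0.75)·(-3.25)) / 3 = 1.75/3 = 0.5833
  S[B,B] = ((3.75)·(3.75) + (0.75)·(0.75) + (-1.25)·(-1.25) + (-3.25)·(-3.25)) / 3 = 26.75/3 = 8.9167
  S = [[12.9167, 0.5833],
 [0.5833, 8.9167]].

Step 3 — invert S. det(S) = 12.9167·8.9167 - (0.5833)² = 114.8333.
  S^{-1} = (1/det) · [[d, -b], [-b, a]] = [[0.0776, -0.0051],
 [-0.0051, 0.1125]].

Step 4 — quadratic form (x̄ - mu_0)^T · S^{-1} · (x̄ - mu_0):
  S^{-1} · (x̄ - mu_0) = (0.1582, 0.3541),
  (x̄ - mu_0)^T · [...] = (2.25)·(0.1582) + (3.25)·(0.3541) = 1.5069.

Step 5 — scale by n: T² = 4 · 1.5069 = 6.0276.

T² ≈ 6.0276


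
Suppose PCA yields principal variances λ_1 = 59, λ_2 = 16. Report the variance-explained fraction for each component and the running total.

Step 1 — total variance = trace(Sigma) = Σ λ_i = 59 + 16 = 75.

Step 2 — fraction explained by component i = λ_i / Σ λ:
  PC1: 59/75 = 0.7867
  PC2: 16/75 = 0.2133

Step 3 — cumulative fraction after k components = (λ_1 + ... + λ_k) / Σ λ:
  k = 1: 59/75 = 0.7867
  k = 2: (59 + 16)/75 = 75/75 = 1

Summary (fraction, with percent):

explained: PC1 0.7867 (78.67%), PC2 0.2133 (21.33%);  cumulative: 0.7867, 1


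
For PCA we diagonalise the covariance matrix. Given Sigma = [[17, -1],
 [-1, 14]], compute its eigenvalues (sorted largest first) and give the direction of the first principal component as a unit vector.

Step 1 — characteristic polynomial of 2×2 Sigma:
  det(Sigma - λI) = λ² - trace · λ + det = 0.
  trace = 17 + 14 = 31, det = 17·14 - (-1)² = 237.
Step 2 — discriminant:
  Δ = trace² - 4·det = 961 - 948 = 13.
Step 3 — eigenvalues:
  λ = (trace ± √Δ)/2 = (31 ± 3.6056)/2,
  λ_1 = 17.3028,  λ_2 = 13.6972.

Step 4 — unit eigenvector for λ_1: solve (Sigma - λ_1 I)v = 0. First row:
  (17 - 17.3028)·v_x + (-1)·v_y = 0, i.e. (-0.3028)·v_x + (-1)·v_y = 0,
  so v ∝ (b, λ_1 - a) = (-1, 0.3028); multiply by -1 so the first entry is positive: u = (1, -0.3028).
  ||u|| = √((1)² + (-0.3028)²) = √(1.0917) ≈ 1.0448,
  v_1 = u/||u|| ≈ (0.9571, -0.2898) (||v_1|| = 1).

λ_1 = 17.3028,  λ_2 = 13.6972;  v_1 ≈ (0.9571, -0.2898)


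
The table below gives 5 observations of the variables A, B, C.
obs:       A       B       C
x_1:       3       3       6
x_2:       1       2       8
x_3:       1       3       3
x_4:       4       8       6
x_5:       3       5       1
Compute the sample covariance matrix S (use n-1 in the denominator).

Step 1 — column means:
  mean(A) = (3 + 1 + 1 + 4 + 3) / 5 = 12/5 = 2.4
  mean(B) = (3 + 2 + 3 + 8 + 5) / 5 = 21/5 = 4.2
  mean(C) = (6 + 8 + 3 + 6 + 1) / 5 = 24/5 = 4.8

Step 2 — sample covariance S[i,j] = (1/(n-1)) · Σ_k (x_{k,i} - mean_i) · (x_{k,j} - mean_j), with n-1 = 4.
  S[A,A] = ((0.6)·(0.6) + (-1.4)·(-1.4) + (-1.4)·(-1.4) + (1.6)·(1.6) + (0.6)·(0.6)) / 4 = 7.2/4 = 1.8
  S[A,B] = ((0.6)·(-1.2) + (-1.4)·(-2.2) + (-1.4)·(-1.2) + (1.6)·(3.8) + (0.6)·(0.8)) / 4 = 10.6/4 = 2.65
  S[A,C] = ((0.6)·(1.2) + (-1.4)·(3.2) + (-1.4)·(-1.8) + (1.6)·(1.2) + (0.6)·(-3.8)) / 4 = -1.6/4 = -0.4
  S[B,B] = ((-1.2)·(-1.2) + (-2.2)·(-2.2) + (-1.2)·(-1.2) + (3.8)·(3.8) + (0.8)·(0.8)) / 4 = 22.8/4 = 5.7
  S[B,C] = ((-1.2)·(1.2) + (-2.2)·(3.2) + (-1.2)·(-1.8) + (3.8)·(1.2) + (0.8)·(-3.8)) / 4 = -4.8/4 = -1.2
  S[C,C] = ((1.2)·(1.2) + (3.2)·(3.2) + (-1.8)·(-1.8) + (1.2)·(1.2) + (-3.8)·(-3.8)) / 4 = 30.8/4 = 7.7

S is symmetric (S[j,i] = S[i,j]). Assembling:

S = [[1.8, 2.65, -0.4],
 [2.65, 5.7, -1.2],
 [-0.4, -1.2, 7.7]]


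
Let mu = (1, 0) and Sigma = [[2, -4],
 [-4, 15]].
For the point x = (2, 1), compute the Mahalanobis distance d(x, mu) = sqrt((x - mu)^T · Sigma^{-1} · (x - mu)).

Step 1 — centre the observation: (x - mu) = (1, 1).

Step 2 — invert Sigma. det(Sigma) = 2·15 - (-4)² = 14.
  Sigma^{-1} = (1/det) · [[d, -b], [-b, a]] = [[1.0714, 0.2857],
 [0.2857, 0.1429]].

Step 3 — form the quadratic (x - mu)^T · Sigma^{-1} · (x - mu):
  Sigma^{-1} · (x - mu) = (1.3571, 0.4286).
  (x - mu)^T · [Sigma^{-1} · (x - mu)] = (1)·(1.3571) + (1)·(0.4286) = 1.7857.

Step 4 — take square root: d = √(1.7857) ≈ 1.3363.

d(x, mu) = √(1.7857) ≈ 1.3363


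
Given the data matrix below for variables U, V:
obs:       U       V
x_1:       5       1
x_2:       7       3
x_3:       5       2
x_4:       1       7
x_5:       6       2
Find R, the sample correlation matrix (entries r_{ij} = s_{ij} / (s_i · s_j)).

Step 1 — column means:
  mean(U) = (5 + 7 + 5 + 1 + 6) / 5 = 24/5 = 4.8
  mean(V) = (1 + 3 + 2 + 7 + 2) / 5 = 15/5 = 3

Step 2 — sample variances and covariances s[i,j] = (1/(n-1)) · Σ_k (x_{k,i} - mean_i) · (x_{k,j} - mean_j), with n-1 = 4:
  s[U,U] = ((0.2)·(0.2) + (2.2)·(2.2) + (0.2)·(0.2) + (-3.8)·(-3.8) + (1.2)·(1.2)) / 4 = 20.8/4 = 5.2
  s[U,V] = ((0.2)·(-2) + (2.2)·(0) + (0.2)·(-1) + (-3.8)·(4) + (1.2)·(-1)) / 4 = -17/4 = -4.25
  s[V,V] = ((-2)·(-2) + (0)·(0) + (-1)·(-1) + (4)·(4) + (-1)·(-1)) / 4 = 22/4 = 5.5
  Sample standard deviations s_i = √(s[i,i]):
  s(U) = √(5.2) = 2.2804
  s(V) = √(5.5) = 2.3452

Step 3 — r_{ij} = s_{ij} / (s_i · s_j):
  r[U,U] = 1 (diagonal).
  r[U,V] = -4.25 / (2.2804 · 2.3452) = -4.25 / 5.3479 = -0.7947
  r[V,V] = 1 (diagonal).

R is symmetric with unit diagonal. Assembling:

R = [[1, -0.7947],
 [-0.7947, 1]]


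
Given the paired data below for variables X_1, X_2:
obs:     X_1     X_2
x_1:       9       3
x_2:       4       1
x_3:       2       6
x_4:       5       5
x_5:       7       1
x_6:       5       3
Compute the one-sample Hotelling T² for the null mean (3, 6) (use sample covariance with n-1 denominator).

Step 1 — sample mean vector:
  mean(X_1) = (9 + 4 + 2 + 5 + 7 + 5) / 6 = 32/6 = 5.3333
  mean(X_2) = (3 + 1 + 6 + 5 + 1 + 3) / 6 = 19/6 = 3.1667
  x̄ = (5.3333, 3.1667),  deviation x̄ - mu_0 = (5.3333, 3.1667) - (3, 6) = (2.3333, -2.8333).

Step 2 — sample covariance matrix, S[i,j] = (1/(n-1)) · Σ_k (x_{k,i} - mean_i) · (x_{k,j} - mean_j), divisor n-1 = 5:
  S[X_1,X_1] = ((3.6667)·(3.6667) + (-1.3333)·(-1.3333) + (-3.3333)·(-3.3333) + (-0.3333)·(-0.3333) + (1.6667)·(1.6667) + (-0.3333)·(-0.3333)) / 5 = 29.3333/5 = 5.8667
  S[X_1,X_2] = ((3.6667)·(-0.1667) + (-1.3333)·(-2.1667) + (-3.3333)·(2.8333) + (-0.3333)·(1.8333) + (1.6667)·(-2.1667) + (-0.3333)·(-0.1667)) / 5 = -11.3333/5 = -2.2667
  S[X_2,X_2] = ((-0.1667)·(-0.1667) + (-2.1667)·(-2.1667) + (2.8333)·(2.8333) + (1.8333)·(1.8333) + (-2.1667)·(-2.1667) + (-0.1667)·(-0.1667)) / 5 = 20.8333/5 = 4.1667
  S = [[5.8667, -2.2667],
 [-2.2667, 4.1667]].

Step 3 — invert S. det(S) = 5.8667·4.1667 - (-2.2667)² = 19.3067.
  S^{-1} = (1/det) · [[d, -b], [-b, a]] = [[0.2158, 0.1174],
 [0.1174, 0.3039]].

Step 4 — quadratic form (x̄ - mu_0)^T · S^{-1} · (x̄ - mu_0):
  S^{-1} · (x̄ - mu_0) = (0.1709, -0.587),
  (x̄ - mu_0)^T · [...] = (2.3333)·(0.1709) + (-2.8333)·(-0.587) = 2.062.

Step 5 — scale by n: T² = 6 · 2.062 = 12.3722.

T² ≈ 12.3722


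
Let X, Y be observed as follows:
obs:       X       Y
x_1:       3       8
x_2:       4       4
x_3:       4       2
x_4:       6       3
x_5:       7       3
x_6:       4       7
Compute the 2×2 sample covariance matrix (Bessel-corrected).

Step 1 — column means:
  mean(X) = (3 + 4 + 4 + 6 + 7 + 4) / 6 = 28/6 = 4.6667
  mean(Y) = (8 + 4 + 2 + 3 + 3 + 7) / 6 = 27/6 = 4.5

Step 2 — sample covariance S[i,j] = (1/(n-1)) · Σ_k (x_{k,i} - mean_i) · (x_{k,j} - mean_j), with n-1 = 5.
  S[X,X] = ((-1.6667)·(-1.6667) + (-0.6667)·(-0.6667) + (-0.6667)·(-0.6667) + (1.3333)·(1.3333) + (2.3333)·(2.3333) + (-0.6667)·(-0.6667)) / 5 = 11.3333/5 = 2.2667
  S[X,Y] = ((-1.6667)·(3.5) + (-0.6667)·(-0.5) + (-0.6667)·(-2.5) + (1.3333)·(-1.5) + (2.3333)·(-1.5) + (-0.6667)·(2.5)) / 5 = -11/5 = -2.2
  S[Y,Y] = ((3.5)·(3.5) + (-0.5)·(-0.5) + (-2.5)·(-2.5) + (-1.5)·(-1.5) + (-1.5)·(-1.5) + (2.5)·(2.5)) / 5 = 29.5/5 = 5.9

S is symmetric (S[j,i] = S[i,j]). Assembling:

S = [[2.2667, -2.2],
 [-2.2, 5.9]]


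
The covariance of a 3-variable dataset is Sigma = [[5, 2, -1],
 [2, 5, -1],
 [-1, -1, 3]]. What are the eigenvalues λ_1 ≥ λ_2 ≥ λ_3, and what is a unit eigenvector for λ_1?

Step 1 — characteristic polynomial p(λ) = det(λI - Sigma) = λ³ - tr·λ² + c_1·λ - det, where tr = trace, c_1 = sum of the principal 2×2 minors, det = det(Sigma):
  tr = 5 + 5 + 3 = 13,
  c_1 = (5·5 - (2)²) + (5·3 - (-1)²) + (5·3 - (-1)²) = 21 + 14 + 14 = 49,
  det = 5·(5·3 - (-1)²) - (2)·((2)·3 - (-1)·(-1)) + (-1)·((2)·(-1) - 5·(-1)) = 5·(14) - (2)·(5) + (-1)·(3) = 57.
  So p(λ) = λ³ - 13λ² + 49λ - 57.
Step 2 — look for an integer root (rational root theorem: any rational root is an integer divisor of 57). Testing λ = 3:
  p(3) = 27 - 117 + 147 - 57 = 0  ✓
  Dividing out (λ - 3): p(λ) = (λ - 3)(λ² - 10λ + 19).
Step 3 — remaining eigenvalues from the quadratic λ² - 10λ + 19 = 0:
  Δ = 10² - 4·19 = 100 - 76 = 24,  λ = (10 ± √24)/2 = (10 ± 4.899)/2 ≈ 7.4495 or 2.5505.
  Sorted: λ_1 = 7.4495,  λ_2 = 3,  λ_3 = 2.5505  (check: sum = 13 = tr ✓).

Step 4 — unit eigenvector for λ_1 ≈ 7.4495: v spans the null space of (Sigma - λ_1 I), whose rows are
  r_1 = (-2.4495, 2, -1),  r_2 = (2, -2.4495, -1),  r_3 = (-1, -1, -4.4495).
  v is orthogonal to every row, so take v ∝ r_1 × r_2 = ((2)·(-1) - (-1)·(-2.4495), (-1)·(2) - (-2.4495)·(-1), (-2.4495)·(-2.4495) - (2)·(2)) ≈ (-4.4495, -4.4495, 2).
  Rescale (multiply by -1 so the first nonzero entry is positive): u = (4.4495, 4.4495, -2).
  ||u|| = √((4.4495)² + (4.4495)² + (-2)²) = √(43.5959) ≈ 6.6027,  v_1 = u/||u|| ≈ (0.6739, 0.6739, -0.3029) (||v_1|| = 1).

λ_1 = 7.4495,  λ_2 = 3,  λ_3 = 2.5505;  v_1 ≈ (0.6739, 0.6739, -0.3029)


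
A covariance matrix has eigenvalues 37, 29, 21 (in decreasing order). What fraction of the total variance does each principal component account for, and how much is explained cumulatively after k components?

Step 1 — total variance = trace(Sigma) = Σ λ_i = 37 + 29 + 21 = 87.

Step 2 — fraction explained by component i = λ_i / Σ λ:
  PC1: 37/87 = 0.4253
  PC2: 29/87 = 0.3333
  PC3: 21/87 = 0.2414

Step 3 — cumulative fraction after k components = (λ_1 + ... + λ_k) / Σ λ:
  k = 1: 37/87 = 0.4253
  k = 2: (37 + 29)/87 = 66/87 = 0.7586
  k = 3: (37 + 29 + 21)/87 = 87/87 = 1

Summary (fraction, with percent):

explained: PC1 0.4253 (42.53%), PC2 0.3333 (33.33%), PC3 0.2414 (24.14%);  cumulative: 0.4253, 0.7586, 1


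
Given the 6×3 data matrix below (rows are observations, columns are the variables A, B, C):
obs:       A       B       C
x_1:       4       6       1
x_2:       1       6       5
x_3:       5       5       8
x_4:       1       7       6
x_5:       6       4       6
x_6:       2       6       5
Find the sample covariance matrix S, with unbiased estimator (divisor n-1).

Step 1 — column means:
  mean(A) = (4 + 1 + 5 + 1 + 6 + 2) / 6 = 19/6 = 3.1667
  mean(B) = (6 + 6 + 5 + 7 + 4 + 6) / 6 = 34/6 = 5.6667
  mean(C) = (1 + 5 + 8 + 6 + 6 + 5) / 6 = 31/6 = 5.1667

Step 2 — sample covariance S[i,j] = (1/(n-1)) · Σ_k (x_{k,i} - mean_i) · (x_{k,j} - mean_j), with n-1 = 5.
  S[A,A] = ((0.8333)·(0.8333) + (-2.1667)·(-2.1667) + (1.8333)·(1.8333) + (-2.1667)·(-2.1667) + (2.8333)·(2.8333) + (-1.1667)·(-1.1667)) / 5 = 22.8333/5 = 4.5667
  S[A,B] = ((0.8333)·(0.3333) + (-2.1667)·(0.3333) + (1.8333)·(-0.6667) + (-2.1667)·(1.3333) + (2.8333)·(-1.6667) + (-1.1667)·(0.3333)) / 5 = -9.6667/5 = -1.9333
  S[A,C] = ((0.8333)·(-4.1667) + (-2.1667)·(-0.1667) + (1.8333)·(2.8333) + (-2.1667)·(0.8333) + (2.8333)·(0.8333) + (-1.1667)·(-0.1667)) / 5 = 2.8333/5 = 0.5667
  S[B,B] = ((0.3333)·(0.3333) + (0.3333)·(0.3333) + (-0.6667)·(-0.6667) + (1.3333)·(1.3333) + (-1.6667)·(-1.6667) + (0.3333)·(0.3333)) / 5 = 5.3333/5 = 1.0667
  S[B,C] = ((0.3333)·(-4.1667) + (0.3333)·(-0.1667) + (-0.6667)·(2.8333) + (1.3333)·(0.8333) + (-1.6667)·(0.8333) + (0.3333)·(-0.1667)) / 5 = -3.6667/5 = -0.7333
  S[C,C] = ((-4.1667)·(-4.1667) + (-0.1667)·(-0.1667) + (2.8333)·(2.8333) + (0.8333)·(0.8333) + (0.8333)·(0.8333) + (-0.1667)·(-0.1667)) / 5 = 26.8333/5 = 5.3667

S is symmetric (S[j,i] = S[i,j]). Assembling:

S = [[4.5667, -1.9333, 0.5667],
 [-1.9333, 1.0667, -0.7333],
 [0.5667, -0.7333, 5.3667]]


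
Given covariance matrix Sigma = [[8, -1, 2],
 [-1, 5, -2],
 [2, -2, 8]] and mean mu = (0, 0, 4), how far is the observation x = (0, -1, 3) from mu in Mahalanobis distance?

Step 1 — centre the observation: (x - mu) = (0, -1, -1).

Step 2 — invert Sigma (cofactor / det for 3×3, or solve directly):
  Sigma^{-1} = [[0.1343, 0.0149, -0.0299],
 [0.0149, 0.2239, 0.0522],
 [-0.0299, 0.0522, 0.1455]].

Step 3 — form the quadratic (x - mu)^T · Sigma^{-1} · (x - mu):
  Sigma^{-1} · (x - mu) = (0.0149, -0.2761, -0.1978).
  (x - mu)^T · [Sigma^{-1} · (x - mu)] = (0)·(0.0149) + (-1)·(-0.2761) + (-1)·(-0.1978) = 0.4739.

Step 4 — take square root: d = √(0.4739) ≈ 0.6884.

d(x, mu) = √(0.4739) ≈ 0.6884


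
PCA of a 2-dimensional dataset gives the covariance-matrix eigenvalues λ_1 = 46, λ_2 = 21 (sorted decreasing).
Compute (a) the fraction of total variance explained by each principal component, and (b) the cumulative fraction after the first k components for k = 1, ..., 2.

Step 1 — total variance = trace(Sigma) = Σ λ_i = 46 + 21 = 67.

Step 2 — fraction explained by component i = λ_i / Σ λ:
  PC1: 46/67 = 0.6866
  PC2: 21/67 = 0.3134

Step 3 — cumulative fraction after k components = (λ_1 + ... + λ_k) / Σ λ:
  k = 1: 46/67 = 0.6866
  k = 2: (46 + 21)/67 = 67/67 = 1

Summary (fraction, with percent):

explained: PC1 0.6866 (68.66%), PC2 0.3134 (31.34%);  cumulative: 0.6866, 1


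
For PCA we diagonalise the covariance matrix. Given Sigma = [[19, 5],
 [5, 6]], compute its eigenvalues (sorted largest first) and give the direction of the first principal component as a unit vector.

Step 1 — characteristic polynomial of 2×2 Sigma:
  det(Sigma - λI) = λ² - trace · λ + det = 0.
  trace = 19 + 6 = 25, det = 19·6 - (5)² = 89.
Step 2 — discriminant:
  Δ = trace² - 4·det = 625 - 356 = 269.
Step 3 — eigenvalues:
  λ = (trace ± √Δ)/2 = (25 ± 16.4012)/2,
  λ_1 = 20.7006,  λ_2 = 4.2994.

Step 4 — unit eigenvector for λ_1: solve (Sigma - λ_1 I)v = 0. First row:
  (19 - 20.7006)·v_x + (5)·v_y = 0, i.e. (-1.7006)·v_x + (5)·v_y = 0,
  so v ∝ (b, λ_1 - a) = (5, 1.7006) = u.
  ||u|| = √((5)² + (1.7006)²) = √(27.8921) ≈ 5.2813,
  v_1 = u/||u|| ≈ (0.9467, 0.322) (||v_1|| = 1).

λ_1 = 20.7006,  λ_2 = 4.2994;  v_1 ≈ (0.9467, 0.322)


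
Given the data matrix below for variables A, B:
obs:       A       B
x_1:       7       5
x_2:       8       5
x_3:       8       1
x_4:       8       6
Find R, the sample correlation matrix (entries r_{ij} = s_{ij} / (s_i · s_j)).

Step 1 — column means:
  mean(A) = (7 + 8 + 8 + 8) / 4 = 31/4 = 7.75
  mean(B) = (5 + 5 + 1 + 6) / 4 = 17/4 = 4.25

Step 2 — sample variances and covariances s[i,j] = (1/(n-1)) · Σ_k (x_{k,i} - mean_i) · (x_{k,j} - mean_j), with n-1 = 3:
  s[A,A] = ((-0.75)·(-0.75) + (0.25)·(0.25) + (0.25)·(0.25) + (0.25)·(0.25)) / 3 = 0.75/3 = 0.25
  s[A,B] = ((-0.75)·(0.75) + (0.25)·(0.75) + (0.25)·(-3.25) + (0.25)·(1.75)) / 3 = -0.75/3 = -0.25
  s[B,B] = ((0.75)·(0.75) + (0.75)·(0.75) + (-3.25)·(-3.25) + (1.75)·(1.75)) / 3 = 14.75/3 = 4.9167
  Sample standard deviations s_i = √(s[i,i]):
  s(A) = √(0.25) = 0.5
  s(B) = √(4.9167) = 2.2174

Step 3 — r_{ij} = s_{ij} / (s_i · s_j):
  r[A,A] = 1 (diagonal).
  r[A,B] = -0.25 / (0.5 · 2.2174) = -0.25 / 1.1087 = -0.2255
  r[B,B] = 1 (diagonal).

R is symmetric with unit diagonal. Assembling:

R = [[1, -0.2255],
 [-0.2255, 1]]


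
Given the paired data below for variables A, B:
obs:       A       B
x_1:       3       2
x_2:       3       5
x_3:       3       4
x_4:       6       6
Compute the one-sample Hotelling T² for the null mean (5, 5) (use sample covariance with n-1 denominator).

Step 1 — sample mean vector:
  mean(A) = (3 + 3 + 3 + 6) / 4 = 15/4 = 3.75
  mean(B) = (2 + 5 + 4 + 6) / 4 = 17/4 = 4.25
  x̄ = (3.75, 4.25),  deviation x̄ - mu_0 = (3.75, 4.25) - (5, 5) = (-1.25, -0.75).

Step 2 — sample covariance matrix, S[i,j] = (1/(n-1)) · Σ_k (x_{k,i} - mean_i) · (x_{k,j} - mean_j), divisor n-1 = 3:
  S[A,A] = ((-0.75)·(-0.75) + (-0.75)·(-0.75) + (-0.75)·(-0.75) + (2.25)·(2.25)) / 3 = 6.75/3 = 2.25
  S[A,B] = ((-0.75)·(-2.25) + (-0.75)·(0.75) + (-0.75)·(-0.25) + (2.25)·(1.75)) / 3 = 5.25/3 = 1.75
  S[B,B] = ((-2.25)·(-2.25) + (0.75)·(0.75) + (-0.25)·(-0.25) + (1.75)·(1.75)) / 3 = 8.75/3 = 2.9167
  S = [[2.25, 1.75],
 [1.75, 2.9167]].

Step 3 — invert S. det(S) = 2.25·2.9167 - (1.75)² = 3.5.
  S^{-1} = (1/det) · [[d, -b], [-b, a]] = [[0.8333, -0.5],
 [-0.5, 0.6429]].

Step 4 — quadratic form (x̄ - mu_0)^T · S^{-1} · (x̄ - mu_0):
  S^{-1} · (x̄ - mu_0) = (-0.6667, 0.1429),
  (x̄ - mu_0)^T · [...] = (-1.25)·(-0.6667) + (-0.75)·(0.1429) = 0.7262.

Step 5 — scale by n: T² = 4 · 0.7262 = 2.9048.

T² ≈ 2.9048


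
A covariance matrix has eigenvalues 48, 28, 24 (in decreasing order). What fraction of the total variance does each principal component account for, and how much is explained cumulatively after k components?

Step 1 — total variance = trace(Sigma) = Σ λ_i = 48 + 28 + 24 = 100.

Step 2 — fraction explained by component i = λ_i / Σ λ:
  PC1: 48/100 = 0.48
  PC2: 28/100 = 0.28
  PC3: 24/100 = 0.24

Step 3 — cumulative fraction after k components = (λ_1 + ... + λ_k) / Σ λ:
  k = 1: 48/100 = 0.48
  k = 2: (48 + 28)/100 = 76/100 = 0.76
  k = 3: (48 + 28 + 24)/100 = 100/100 = 1

Summary (fraction, with percent):

explained: PC1 0.48 (48%), PC2 0.28 (28%), PC3 0.24 (24%);  cumulative: 0.48, 0.76, 1


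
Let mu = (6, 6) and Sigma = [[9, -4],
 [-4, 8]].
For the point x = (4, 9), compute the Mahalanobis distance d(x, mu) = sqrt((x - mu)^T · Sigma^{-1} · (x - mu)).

Step 1 — centre the observation: (x - mu) = (-2, 3).

Step 2 — invert Sigma. det(Sigma) = 9·8 - (-4)² = 56.
  Sigma^{-1} = (1/det) · [[d, -b], [-b, a]] = [[0.1429, 0.0714],
 [0.0714, 0.1607]].

Step 3 — form the quadratic (x - mu)^T · Sigma^{-1} · (x - mu):
  Sigma^{-1} · (x - mu) = (-0.0714, 0.3393).
  (x - mu)^T · [Sigma^{-1} · (x - mu)] = (-2)·(-0.0714) + (3)·(0.3393) = 1.1607.

Step 4 — take square root: d = √(1.1607) ≈ 1.0774.

d(x, mu) = √(1.1607) ≈ 1.0774


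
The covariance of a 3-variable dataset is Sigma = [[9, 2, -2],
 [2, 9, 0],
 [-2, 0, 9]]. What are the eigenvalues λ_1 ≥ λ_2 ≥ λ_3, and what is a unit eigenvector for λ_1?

Step 1 — characteristic polynomial p(λ) = det(λI - Sigma) = λ³ - tr·λ² + c_1·λ - det, where tr = trace, c_1 = sum of the principal 2×2 minors, det = det(Sigma):
  tr = 9 + 9 + 9 = 27,
  c_1 = (9·9 - (2)²) + (9·9 - (-2)²) + (9·9 - (0)²) = 77 + 77 + 81 = 235,
  det = 9·(9·9 - (0)²) - (2)·((2)·9 - (0)·(-2)) + (-2)·((2)·(0) - 9·(-2)) = 9·(81) - (2)·(18) + (-2)·(18) = 657.
  So p(λ) = λ³ - 27λ² + 235λ - 657.
Step 2 — look for an integer root (rational root theorem: any rational root is an integer divisor of 657). Testing λ = 9:
  p(9) = 729 - 2187 + 2115 - 657 = 0  ✓
  Dividing out (λ - 9): p(λ) = (λ - 9)(λ² - 18λ + 73).
Step 3 — remaining eigenvalues from the quadratic λ² - 18λ + 73 = 0:
  Δ = 18² - 4·73 = 324 - 292 = 32,  λ = (18 ± √32)/2 = (18 ± 5.6569)/2 ≈ 11.8284 or 6.1716.
  Sorted: λ_1 = 11.8284,  λ_2 = 9,  λ_3 = 6.1716  (check: sum = 27 = tr ✓).

Step 4 — unit eigenvector for λ_1 ≈ 11.8284: v spans the null space of (Sigma - λ_1 I), whose rows are
  r_1 = (-2.8284, 2, -2),  r_2 = (2, -2.8284, 0),  r_3 = (-2, 0, -2.8284).
  v is orthogonal to every row, so take v ∝ r_1 × r_2 = ((2)·(0) - (-2)·(-2.8284), (-2)·(2) - (-2.8284)·(0), (-2.8284)·(-2.8284) - (2)·(2)) ≈ (-5.6569, -4, 4).
  Rescale (multiply by -1 so the first nonzero entry is positive): u = (5.6569, 4, -4).
  ||u|| = √((5.6569)² + (4)² + (-4)²) = √(64) ≈ 8,  v_1 = u/||u|| ≈ (0.7071, 0.5, -0.5) (||v_1|| = 1).

λ_1 = 11.8284,  λ_2 = 9,  λ_3 = 6.1716;  v_1 ≈ (0.7071, 0.5, -0.5)


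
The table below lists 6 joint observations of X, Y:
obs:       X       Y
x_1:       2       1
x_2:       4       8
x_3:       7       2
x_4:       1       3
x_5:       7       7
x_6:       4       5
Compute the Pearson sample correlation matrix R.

Step 1 — column means:
  mean(X) = (2 + 4 + 7 + 1 + 7 + 4) / 6 = 25/6 = 4.1667
  mean(Y) = (1 + 8 + 2 + 3 + 7 + 5) / 6 = 26/6 = 4.3333

Step 2 — sample variances and covariances s[i,j] = (1/(n-1)) · Σ_k (x_{k,i} - mean_i) · (x_{k,j} - mean_j), with n-1 = 5:
  s[X,X] = ((-2.1667)·(-2.1667) + (-0.1667)·(-0.1667) + (2.8333)·(2.8333) + (-3.1667)·(-3.1667) + (2.8333)·(2.8333) + (-0.1667)·(-0.1667)) / 5 = 30.8333/5 = 6.1667
  s[X,Y] = ((-2.1667)·(-3.3333) + (-0.1667)·(3.6667) + (2.8333)·(-2.3333) + (-3.1667)·(-1.3333) + (2.8333)·(2.6667) + (-0.1667)·(0.6667)) / 5 = 11.6667/5 = 2.3333
  s[Y,Y] = ((-3.3333)·(-3.3333) + (3.6667)·(3.6667) + (-2.3333)·(-2.3333) + (-1.3333)·(-1.3333) + (2.6667)·(2.6667) + (0.6667)·(0.6667)) / 5 = 39.3333/5 = 7.8667
  Sample standard deviations s_i = √(s[i,i]):
  s(X) = √(6.1667) = 2.4833
  s(Y) = √(7.8667) = 2.8048

Step 3 — r_{ij} = s_{ij} / (s_i · s_j):
  r[X,X] = 1 (diagonal).
  r[X,Y] = 2.3333 / (2.4833 · 2.8048) = 2.3333 / 6.965 = 0.335
  r[Y,Y] = 1 (diagonal).

R is symmetric with unit diagonal. Assembling:

R = [[1, 0.335],
 [0.335, 1]]


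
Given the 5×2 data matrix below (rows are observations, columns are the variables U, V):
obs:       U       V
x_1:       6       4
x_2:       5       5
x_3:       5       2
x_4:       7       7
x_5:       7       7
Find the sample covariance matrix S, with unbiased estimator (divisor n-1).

Step 1 — column means:
  mean(U) = (6 + 5 + 5 + 7 + 7) / 5 = 30/5 = 6
  mean(V) = (4 + 5 + 2 + 7 + 7) / 5 = 25/5 = 5

Step 2 — sample covariance S[i,j] = (1/(n-1)) · Σ_k (x_{k,i} - mean_i) · (x_{k,j} - mean_j), with n-1 = 4.
  S[U,U] = ((0)·(0) + (-1)·(-1) + (-1)·(-1) + (1)·(1) + (1)·(1)) / 4 = 4/4 = 1
  S[U,V] = ((0)·(-1) + (-1)·(0) + (-1)·(-3) + (1)·(2) + (1)·(2)) / 4 = 7/4 = 1.75
  S[V,V] = ((-1)·(-1) + (0)·(0) + (-3)·(-3) + (2)·(2) + (2)·(2)) / 4 = 18/4 = 4.5

S is symmetric (S[j,i] = S[i,j]). Assembling:

S = [[1, 1.75],
 [1.75, 4.5]]
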